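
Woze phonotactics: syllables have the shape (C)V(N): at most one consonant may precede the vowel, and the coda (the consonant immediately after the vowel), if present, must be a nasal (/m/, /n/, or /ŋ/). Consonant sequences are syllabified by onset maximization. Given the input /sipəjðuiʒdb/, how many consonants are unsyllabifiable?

4

The consonants /j/, /ʒ/, /d/, /b/ cannot be parsed into a legal (C)V(N) syllable (only a nasal (/m/, /n/, or /ŋ/) is licensed in coda position; onsets are limited to one consonant).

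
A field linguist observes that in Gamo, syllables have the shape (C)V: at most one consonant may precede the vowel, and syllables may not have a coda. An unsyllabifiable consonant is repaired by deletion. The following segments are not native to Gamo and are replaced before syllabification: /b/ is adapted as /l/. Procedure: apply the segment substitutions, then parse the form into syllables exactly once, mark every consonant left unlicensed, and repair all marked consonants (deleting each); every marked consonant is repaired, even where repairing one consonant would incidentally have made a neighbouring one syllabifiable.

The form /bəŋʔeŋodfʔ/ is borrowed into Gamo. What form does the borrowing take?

ləʔeŋo

Substitution: /b/ → /l/, giving /ləŋʔeŋodfʔ/.
Under (C)V, the unsyllabifiable consonants are /ŋ/, /d/, /f/, /ʔ/ (no codas are permitted; onsets are limited to one consonant).
Deletion applies to /ŋ/, /d/, /f/, /ʔ/.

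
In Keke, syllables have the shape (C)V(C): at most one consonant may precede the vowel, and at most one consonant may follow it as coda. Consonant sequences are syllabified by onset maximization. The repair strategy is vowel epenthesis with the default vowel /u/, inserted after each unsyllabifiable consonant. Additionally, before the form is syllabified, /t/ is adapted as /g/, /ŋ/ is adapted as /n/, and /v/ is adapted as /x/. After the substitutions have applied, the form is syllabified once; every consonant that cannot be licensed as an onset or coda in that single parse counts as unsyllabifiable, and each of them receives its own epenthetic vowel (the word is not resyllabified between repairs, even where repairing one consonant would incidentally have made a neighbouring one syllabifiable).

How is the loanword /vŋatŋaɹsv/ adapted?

Substitution: /v/ → /x/, /ŋ/ → /n/, /t/ → /g/, giving /xnagnaɹsx/.
The consonants /x/, /s/, /x/ cannot be parsed into a legal (C)V(C) syllable (at most one coda consonant is licensed; onsets are limited to one consonant).
Each unlicensed consonant becomes the onset of a new syllable: /x/ → /xu/, /s/ → /su/, /x/ → /xu/.

xunagnaɹsuxu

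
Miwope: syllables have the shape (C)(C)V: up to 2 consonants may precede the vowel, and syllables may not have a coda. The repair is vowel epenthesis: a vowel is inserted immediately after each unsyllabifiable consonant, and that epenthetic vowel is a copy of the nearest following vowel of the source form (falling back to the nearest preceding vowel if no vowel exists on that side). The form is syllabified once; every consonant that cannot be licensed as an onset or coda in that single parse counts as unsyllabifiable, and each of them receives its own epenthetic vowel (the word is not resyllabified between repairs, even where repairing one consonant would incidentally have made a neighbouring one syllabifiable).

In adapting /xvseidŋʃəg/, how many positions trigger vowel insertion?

3

The unsyllabifiable consonants are /x/, /d/, /g/; each receives one epenthetic vowel.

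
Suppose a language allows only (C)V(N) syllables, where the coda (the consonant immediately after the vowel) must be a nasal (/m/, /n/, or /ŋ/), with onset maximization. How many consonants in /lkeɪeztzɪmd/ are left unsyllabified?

Under (C)V(N), the unsyllabifiable consonants are /l/, /z/, /t/, /d/ (only a nasal (/m/, /n/, or /ŋ/) is licensed in coda position; onsets are limited to one consonant).

4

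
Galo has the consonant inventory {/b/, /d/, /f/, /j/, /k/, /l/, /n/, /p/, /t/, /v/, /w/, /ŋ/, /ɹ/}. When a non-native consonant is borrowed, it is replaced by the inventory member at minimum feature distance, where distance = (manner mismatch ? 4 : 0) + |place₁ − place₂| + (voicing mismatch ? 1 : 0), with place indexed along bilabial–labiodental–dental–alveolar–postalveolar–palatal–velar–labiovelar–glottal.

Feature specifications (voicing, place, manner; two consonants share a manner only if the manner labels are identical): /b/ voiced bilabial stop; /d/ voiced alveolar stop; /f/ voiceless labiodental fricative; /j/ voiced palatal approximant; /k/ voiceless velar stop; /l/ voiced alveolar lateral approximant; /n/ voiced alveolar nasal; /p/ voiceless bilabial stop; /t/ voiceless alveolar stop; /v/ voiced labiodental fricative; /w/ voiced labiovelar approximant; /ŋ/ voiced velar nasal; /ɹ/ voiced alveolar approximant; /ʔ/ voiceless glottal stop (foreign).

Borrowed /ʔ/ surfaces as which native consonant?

/k/ is closest: same manner (stop), place distance 2 (glottal→velar), same voicing; total 2. Next closest is /t/ at distance 5.

k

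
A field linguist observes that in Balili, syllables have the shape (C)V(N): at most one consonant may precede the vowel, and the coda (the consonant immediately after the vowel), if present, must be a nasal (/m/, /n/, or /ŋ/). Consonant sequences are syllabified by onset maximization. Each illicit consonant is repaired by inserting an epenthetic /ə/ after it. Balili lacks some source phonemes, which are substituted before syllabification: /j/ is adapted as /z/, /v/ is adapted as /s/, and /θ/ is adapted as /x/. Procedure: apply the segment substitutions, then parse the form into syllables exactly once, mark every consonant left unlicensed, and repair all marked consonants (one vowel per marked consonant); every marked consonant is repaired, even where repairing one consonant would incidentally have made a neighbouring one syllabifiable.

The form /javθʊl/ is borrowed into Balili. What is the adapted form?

Substitution: /j/ → /z/, /v/ → /s/, /θ/ → /x/, giving /zasxʊl/.
The consonants /s/, /l/ cannot be parsed into a legal (C)V(N) syllable (only a nasal (/m/, /n/, or /ŋ/) is licensed in coda position; onsets are limited to one consonant).
Inserting the epenthetic vowel yields /s/ → /sə/, /l/ → /lə/.

zasəxʊlə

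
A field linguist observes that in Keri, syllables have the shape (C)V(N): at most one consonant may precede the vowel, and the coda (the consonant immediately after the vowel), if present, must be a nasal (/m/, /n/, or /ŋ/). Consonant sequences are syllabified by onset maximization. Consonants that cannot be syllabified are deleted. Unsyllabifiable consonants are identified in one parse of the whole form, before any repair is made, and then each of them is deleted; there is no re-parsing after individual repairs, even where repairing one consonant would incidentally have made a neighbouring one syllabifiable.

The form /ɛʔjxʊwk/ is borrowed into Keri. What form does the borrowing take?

The consonants /ʔ/, /j/, /w/, /k/ cannot be parsed into a legal (C)V(N) syllable (only a nasal (/m/, /n/, or /ŋ/) is licensed in coda position; onsets are limited to one consonant).
Deleting the stranded consonants removes /ʔ/, /j/, /w/, /k/.

ɛxʊ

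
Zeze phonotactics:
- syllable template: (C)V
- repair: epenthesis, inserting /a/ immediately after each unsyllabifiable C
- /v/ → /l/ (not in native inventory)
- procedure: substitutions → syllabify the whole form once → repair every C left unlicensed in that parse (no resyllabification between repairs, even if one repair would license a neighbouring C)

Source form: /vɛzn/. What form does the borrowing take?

lɛzana

Substitution: /v/ → /l/, giving /lɛzn/.
Under (C)V, the unsyllabifiable consonants are /z/, /n/ (no codas are permitted; onsets are limited to one consonant).
Each unlicensed consonant becomes the onset of a new syllable: /z/ → /za/, /n/ → /na/.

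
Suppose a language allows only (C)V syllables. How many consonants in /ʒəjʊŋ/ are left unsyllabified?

The consonants /ŋ/ cannot be parsed into a legal (C)V syllable (no codas are permitted; onsets are limited to one consonant).

1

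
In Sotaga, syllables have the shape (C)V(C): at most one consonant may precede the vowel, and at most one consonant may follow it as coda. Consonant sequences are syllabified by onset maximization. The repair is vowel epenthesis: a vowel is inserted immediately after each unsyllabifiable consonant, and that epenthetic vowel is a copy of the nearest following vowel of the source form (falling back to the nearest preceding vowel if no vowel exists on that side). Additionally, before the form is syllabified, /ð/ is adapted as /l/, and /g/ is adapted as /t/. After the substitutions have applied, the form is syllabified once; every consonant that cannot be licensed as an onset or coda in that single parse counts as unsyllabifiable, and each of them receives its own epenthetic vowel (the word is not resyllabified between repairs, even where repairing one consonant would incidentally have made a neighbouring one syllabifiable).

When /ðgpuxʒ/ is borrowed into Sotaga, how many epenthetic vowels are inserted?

After substitution the input is /ltpuxʒ/.
The unsyllabifiable consonants are /l/, /t/, /ʒ/; each receives one epenthetic vowel.

3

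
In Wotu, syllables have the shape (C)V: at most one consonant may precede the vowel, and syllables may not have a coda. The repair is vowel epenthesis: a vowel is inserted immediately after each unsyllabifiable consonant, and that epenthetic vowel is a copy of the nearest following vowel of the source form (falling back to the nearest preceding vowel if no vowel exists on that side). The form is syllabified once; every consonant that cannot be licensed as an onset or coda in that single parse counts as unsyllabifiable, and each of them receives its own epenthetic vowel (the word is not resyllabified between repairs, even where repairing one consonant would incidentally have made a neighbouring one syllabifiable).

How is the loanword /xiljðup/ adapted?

xilujuðupu

The consonants /l/, /j/, /p/ cannot be parsed into a legal (C)V syllable (no codas are permitted; onsets are limited to one consonant).
Inserting the epenthetic vowel yields /l/ → /lu/, /j/ → /ju/, /p/ → /pu/.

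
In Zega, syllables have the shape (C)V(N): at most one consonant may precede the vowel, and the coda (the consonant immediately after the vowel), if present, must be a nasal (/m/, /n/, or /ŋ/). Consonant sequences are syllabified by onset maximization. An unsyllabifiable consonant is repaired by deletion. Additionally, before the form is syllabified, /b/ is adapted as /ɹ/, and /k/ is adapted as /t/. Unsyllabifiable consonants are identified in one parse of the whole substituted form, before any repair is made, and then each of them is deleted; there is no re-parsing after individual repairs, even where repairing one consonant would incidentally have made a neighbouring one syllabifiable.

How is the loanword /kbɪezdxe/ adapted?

Substitution: /k/ → /t/, /b/ → /ɹ/, giving /tɹɪezdxe/.
The consonants /t/, /z/, /d/ cannot be parsed into a legal (C)V(N) syllable (only a nasal (/m/, /n/, or /ŋ/) is licensed in coda position; onsets are limited to one consonant).
Each unlicensed consonant is deleted: /t/, /z/, /d/.

ɹɪexe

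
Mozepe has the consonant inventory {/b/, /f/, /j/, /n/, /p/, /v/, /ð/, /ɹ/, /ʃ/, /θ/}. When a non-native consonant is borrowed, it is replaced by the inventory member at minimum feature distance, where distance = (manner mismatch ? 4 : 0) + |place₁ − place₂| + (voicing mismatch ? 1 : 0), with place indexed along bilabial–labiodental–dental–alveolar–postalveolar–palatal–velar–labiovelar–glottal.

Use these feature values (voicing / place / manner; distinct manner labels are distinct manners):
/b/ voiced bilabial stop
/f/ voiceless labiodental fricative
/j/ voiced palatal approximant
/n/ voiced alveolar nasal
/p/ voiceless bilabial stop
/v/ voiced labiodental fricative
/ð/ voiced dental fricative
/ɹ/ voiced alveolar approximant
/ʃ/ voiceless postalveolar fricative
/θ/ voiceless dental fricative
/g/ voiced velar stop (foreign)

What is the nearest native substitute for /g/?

j

/j/ is closest: manner differs (stop→approximant, +4), place distance 1 (velar→palatal), same voicing; total 5. Next closest is /b/ at distance 6.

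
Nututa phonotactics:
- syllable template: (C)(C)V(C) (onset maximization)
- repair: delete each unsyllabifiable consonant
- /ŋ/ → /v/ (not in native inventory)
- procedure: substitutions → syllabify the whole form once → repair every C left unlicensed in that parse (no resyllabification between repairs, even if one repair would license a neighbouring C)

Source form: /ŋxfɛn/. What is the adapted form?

xfɛn

Substitution: /ŋ/ → /v/, giving /vxfɛn/.
The consonants /v/ cannot be parsed into a legal (C)(C)V(C) syllable (at most one coda consonant is licensed; onsets may contain at most 2 consonants).
Each unlicensed consonant is deleted: /v/.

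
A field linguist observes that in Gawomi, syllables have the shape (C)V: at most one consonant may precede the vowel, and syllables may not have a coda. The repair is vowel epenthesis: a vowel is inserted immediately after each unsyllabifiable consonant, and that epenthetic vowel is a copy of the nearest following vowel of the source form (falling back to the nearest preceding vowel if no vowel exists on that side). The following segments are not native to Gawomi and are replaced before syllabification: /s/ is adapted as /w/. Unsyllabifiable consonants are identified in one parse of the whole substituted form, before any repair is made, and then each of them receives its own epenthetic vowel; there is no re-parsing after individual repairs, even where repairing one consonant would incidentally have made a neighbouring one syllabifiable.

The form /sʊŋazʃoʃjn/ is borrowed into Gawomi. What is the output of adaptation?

wʊŋazoʃoʃojono

Substitution: /s/ → /w/, giving /wʊŋazʃoʃjn/.
Under (C)V, the unsyllabifiable consonants are /z/, /ʃ/, /j/, /n/ (no codas are permitted; onsets are limited to one consonant).
Each unlicensed consonant becomes the onset of a new syllable: /z/ → /zo/, /ʃ/ → /ʃo/, /j/ → /jo/, /n/ → /no/.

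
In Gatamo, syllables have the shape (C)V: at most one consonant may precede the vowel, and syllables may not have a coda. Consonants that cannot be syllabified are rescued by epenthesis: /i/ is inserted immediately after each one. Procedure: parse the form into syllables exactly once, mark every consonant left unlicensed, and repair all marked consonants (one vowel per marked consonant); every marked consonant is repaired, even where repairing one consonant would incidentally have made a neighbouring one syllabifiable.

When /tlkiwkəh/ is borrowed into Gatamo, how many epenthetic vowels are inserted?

4

The unsyllabifiable consonants are /t/, /l/, /w/, /h/; each receives one epenthetic vowel.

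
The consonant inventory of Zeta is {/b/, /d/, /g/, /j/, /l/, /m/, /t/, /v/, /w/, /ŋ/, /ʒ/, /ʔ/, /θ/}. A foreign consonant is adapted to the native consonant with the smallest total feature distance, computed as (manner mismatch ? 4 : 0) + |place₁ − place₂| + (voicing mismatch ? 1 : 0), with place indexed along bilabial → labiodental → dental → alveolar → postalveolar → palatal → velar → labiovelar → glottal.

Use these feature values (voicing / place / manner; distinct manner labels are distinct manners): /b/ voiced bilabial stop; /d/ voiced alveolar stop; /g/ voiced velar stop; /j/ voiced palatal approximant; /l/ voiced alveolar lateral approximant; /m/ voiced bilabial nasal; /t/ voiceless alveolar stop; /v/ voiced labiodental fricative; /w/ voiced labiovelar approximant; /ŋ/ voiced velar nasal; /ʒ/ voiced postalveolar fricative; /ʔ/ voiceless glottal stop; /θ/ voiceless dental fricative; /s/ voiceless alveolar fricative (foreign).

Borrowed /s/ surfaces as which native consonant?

θ

/θ/ is closest: same manner (fricative), place distance 1 (alveolar→dental), same voicing; total 1. Next closest is /ʒ/ at distance 2.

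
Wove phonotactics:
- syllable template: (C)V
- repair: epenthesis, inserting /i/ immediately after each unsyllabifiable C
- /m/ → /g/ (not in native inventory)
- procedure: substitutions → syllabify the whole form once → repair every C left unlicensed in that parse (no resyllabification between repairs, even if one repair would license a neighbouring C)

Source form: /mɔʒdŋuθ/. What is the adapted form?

Substitution: /m/ → /g/, giving /gɔʒdŋuθ/.
Under (C)V, the unsyllabifiable consonants are /ʒ/, /d/, /θ/ (no codas are permitted; onsets are limited to one consonant).
Epenthesis after each stranded consonant: /ʒ/ → /ʒi/, /d/ → /di/, /θ/ → /θi/.

gɔʒidiŋuθi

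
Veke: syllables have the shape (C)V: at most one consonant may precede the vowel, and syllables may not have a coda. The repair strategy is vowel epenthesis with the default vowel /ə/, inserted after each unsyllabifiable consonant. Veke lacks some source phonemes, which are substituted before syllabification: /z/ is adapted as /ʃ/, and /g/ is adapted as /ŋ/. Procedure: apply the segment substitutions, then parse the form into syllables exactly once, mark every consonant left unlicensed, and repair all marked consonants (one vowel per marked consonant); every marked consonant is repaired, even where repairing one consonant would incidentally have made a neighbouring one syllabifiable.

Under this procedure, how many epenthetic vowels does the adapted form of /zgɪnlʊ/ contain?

2

After substitution the input is /ʃŋɪnlʊ/.
The unsyllabifiable consonants are /ʃ/, /n/; each receives one epenthetic vowel.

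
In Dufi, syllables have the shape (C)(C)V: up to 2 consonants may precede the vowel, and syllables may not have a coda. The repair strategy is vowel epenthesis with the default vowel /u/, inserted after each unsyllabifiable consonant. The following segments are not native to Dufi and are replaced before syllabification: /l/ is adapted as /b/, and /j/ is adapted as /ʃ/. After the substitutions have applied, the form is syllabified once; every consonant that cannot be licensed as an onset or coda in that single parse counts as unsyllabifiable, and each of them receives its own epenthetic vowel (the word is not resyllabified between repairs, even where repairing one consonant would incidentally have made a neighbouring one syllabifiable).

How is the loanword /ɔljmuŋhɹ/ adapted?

Substitution: /l/ → /b/, /j/ → /ʃ/, giving /ɔbʃmuŋhɹ/.
Under (C)(C)V, the unsyllabifiable consonants are /b/, /ŋ/, /h/, /ɹ/ (no codas are permitted; onsets may contain at most 2 consonants).
Inserting the epenthetic vowel yields /b/ → /bu/, /ŋ/ → /ŋu/, /h/ → /hu/, /ɹ/ → /ɹu/.

ɔbuʃmuŋuhuɹu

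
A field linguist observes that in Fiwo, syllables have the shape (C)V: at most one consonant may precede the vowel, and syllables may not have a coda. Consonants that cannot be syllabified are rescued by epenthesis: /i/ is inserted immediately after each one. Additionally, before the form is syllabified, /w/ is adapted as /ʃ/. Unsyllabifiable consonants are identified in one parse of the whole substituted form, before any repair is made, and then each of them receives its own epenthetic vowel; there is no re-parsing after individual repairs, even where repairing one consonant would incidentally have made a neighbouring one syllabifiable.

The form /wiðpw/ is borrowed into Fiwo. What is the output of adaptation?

ʃiðipiʃi

Substitution: /w/ → /ʃ/, giving /ʃiðpʃ/.
The consonants /ð/, /p/, /ʃ/ cannot be parsed into a legal (C)V syllable (no codas are permitted; onsets are limited to one consonant).
Epenthesis after each stranded consonant: /ð/ → /ði/, /p/ → /pi/, /ʃ/ → /ʃi/.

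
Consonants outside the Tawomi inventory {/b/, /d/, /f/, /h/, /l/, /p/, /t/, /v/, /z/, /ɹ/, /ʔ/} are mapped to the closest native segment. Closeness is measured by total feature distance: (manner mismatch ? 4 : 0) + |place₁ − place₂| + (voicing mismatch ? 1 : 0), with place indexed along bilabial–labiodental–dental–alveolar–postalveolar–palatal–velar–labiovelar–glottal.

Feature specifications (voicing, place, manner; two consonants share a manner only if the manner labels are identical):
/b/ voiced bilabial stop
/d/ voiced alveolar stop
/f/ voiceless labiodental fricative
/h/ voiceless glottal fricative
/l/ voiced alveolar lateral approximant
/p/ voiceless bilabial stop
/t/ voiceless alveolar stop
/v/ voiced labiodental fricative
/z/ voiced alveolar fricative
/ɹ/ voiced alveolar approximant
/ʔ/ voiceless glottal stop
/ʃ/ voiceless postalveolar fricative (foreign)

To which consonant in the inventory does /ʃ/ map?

z

/z/ is closest: same manner (fricative), place distance 1 (postalveolar→alveolar), voicing differs (+1); total 2. Next closest is /f/ at distance 3.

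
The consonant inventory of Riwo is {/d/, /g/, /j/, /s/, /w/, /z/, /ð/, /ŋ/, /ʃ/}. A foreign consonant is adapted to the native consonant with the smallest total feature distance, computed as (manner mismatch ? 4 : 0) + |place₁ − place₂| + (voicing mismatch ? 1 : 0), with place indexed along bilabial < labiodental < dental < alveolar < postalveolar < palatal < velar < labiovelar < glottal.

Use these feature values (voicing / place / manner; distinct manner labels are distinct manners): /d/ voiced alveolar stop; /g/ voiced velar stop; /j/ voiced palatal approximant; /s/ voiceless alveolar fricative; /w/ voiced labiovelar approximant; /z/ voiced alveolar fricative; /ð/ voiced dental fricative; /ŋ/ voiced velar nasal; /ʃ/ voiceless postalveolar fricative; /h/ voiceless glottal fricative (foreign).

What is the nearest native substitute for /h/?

/ʃ/ is closest: same manner (fricative), place distance 4 (glottal→postalveolar), same voicing; total 4. Next closest is /s/ at distance 5.

ʃ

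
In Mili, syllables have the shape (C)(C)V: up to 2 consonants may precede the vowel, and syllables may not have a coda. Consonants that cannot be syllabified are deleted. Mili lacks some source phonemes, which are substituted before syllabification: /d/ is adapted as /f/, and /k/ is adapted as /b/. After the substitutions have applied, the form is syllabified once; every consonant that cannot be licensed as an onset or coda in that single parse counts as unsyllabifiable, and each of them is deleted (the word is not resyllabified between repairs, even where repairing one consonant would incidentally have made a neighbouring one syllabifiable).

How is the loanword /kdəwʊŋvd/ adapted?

bfəwʊ

Substitution: /k/ → /b/, /d/ → /f/, giving /bfəwʊŋvf/.
Syllabifying with onset maximization leaves /ŋ/, /v/, /f/ stranded (no codas are permitted; onsets may contain at most 2 consonants).
Each unlicensed consonant is deleted: /ŋ/, /v/, /f/.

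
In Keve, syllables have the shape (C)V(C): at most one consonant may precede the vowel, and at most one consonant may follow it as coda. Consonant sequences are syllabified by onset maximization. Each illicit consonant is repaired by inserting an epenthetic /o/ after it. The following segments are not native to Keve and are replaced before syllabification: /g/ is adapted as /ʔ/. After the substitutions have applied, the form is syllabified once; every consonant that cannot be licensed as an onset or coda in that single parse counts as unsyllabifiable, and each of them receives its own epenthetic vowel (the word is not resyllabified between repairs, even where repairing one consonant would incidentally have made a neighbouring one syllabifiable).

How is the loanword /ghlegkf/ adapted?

ʔoholeʔkofo

Substitution: /g/ → /ʔ/, giving /ʔhleʔkf/.
Syllabifying with onset maximization leaves /ʔ/, /h/, /k/, /f/ stranded (at most one coda consonant is licensed; onsets are limited to one consonant).
Inserting the epenthetic vowel yields /ʔ/ → /ʔo/, /h/ → /ho/, /k/ → /ko/, /f/ → /fo/.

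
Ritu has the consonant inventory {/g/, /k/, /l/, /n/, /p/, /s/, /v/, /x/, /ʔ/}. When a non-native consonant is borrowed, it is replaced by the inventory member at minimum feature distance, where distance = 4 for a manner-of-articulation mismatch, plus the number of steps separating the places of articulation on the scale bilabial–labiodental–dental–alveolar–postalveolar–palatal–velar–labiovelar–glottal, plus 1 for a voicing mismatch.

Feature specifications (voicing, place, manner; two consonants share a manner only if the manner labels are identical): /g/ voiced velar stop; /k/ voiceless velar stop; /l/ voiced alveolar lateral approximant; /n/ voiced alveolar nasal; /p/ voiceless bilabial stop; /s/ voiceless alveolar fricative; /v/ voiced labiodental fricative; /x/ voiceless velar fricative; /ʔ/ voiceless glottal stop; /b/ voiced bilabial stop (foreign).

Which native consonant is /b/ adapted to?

/p/ is closest: same manner (stop), place distance 0 (bilabial→bilabial), voicing differs (+1); total 1. Next closest is /v/ at distance 5.

p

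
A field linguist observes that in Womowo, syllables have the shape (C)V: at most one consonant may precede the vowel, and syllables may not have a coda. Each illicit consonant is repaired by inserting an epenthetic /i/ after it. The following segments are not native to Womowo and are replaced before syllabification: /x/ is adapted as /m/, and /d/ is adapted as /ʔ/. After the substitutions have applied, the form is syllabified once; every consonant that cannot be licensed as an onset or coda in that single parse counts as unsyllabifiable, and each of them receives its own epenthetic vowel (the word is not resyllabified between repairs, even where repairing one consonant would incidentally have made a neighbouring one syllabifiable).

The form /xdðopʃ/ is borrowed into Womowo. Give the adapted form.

Substitution: /x/ → /m/, /d/ → /ʔ/, giving /mʔðopʃ/.
Syllabifying with onset maximization leaves /m/, /ʔ/, /p/, /ʃ/ stranded (no codas are permitted; onsets are limited to one consonant).
Inserting the epenthetic vowel yields /m/ → /mi/, /ʔ/ → /ʔi/, /p/ → /pi/, /ʃ/ → /ʃi/.

miʔiðopiʃi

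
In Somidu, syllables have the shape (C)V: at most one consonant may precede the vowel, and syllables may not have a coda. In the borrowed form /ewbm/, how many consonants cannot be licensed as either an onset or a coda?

Under (C)V, the unsyllabifiable consonants are /w/, /b/, /m/ (no codas are permitted; onsets are limited to one consonant).

3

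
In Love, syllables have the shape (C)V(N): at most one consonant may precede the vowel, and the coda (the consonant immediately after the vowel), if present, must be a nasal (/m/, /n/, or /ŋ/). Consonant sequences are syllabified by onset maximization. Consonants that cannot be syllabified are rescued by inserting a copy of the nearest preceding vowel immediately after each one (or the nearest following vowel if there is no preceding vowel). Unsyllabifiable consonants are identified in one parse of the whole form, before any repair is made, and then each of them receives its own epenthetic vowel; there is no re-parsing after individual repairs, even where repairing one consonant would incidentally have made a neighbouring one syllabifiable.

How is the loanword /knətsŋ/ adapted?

The consonants /k/, /t/, /s/, /ŋ/ cannot be parsed into a legal (C)V(N) syllable (only a nasal (/m/, /n/, or /ŋ/) is licensed in coda position; onsets are limited to one consonant).
Each unlicensed consonant becomes the onset of a new syllable: /k/ → /kə/, /t/ → /tə/, /s/ → /sə/, /ŋ/ → /ŋə/.

kənətəsəŋə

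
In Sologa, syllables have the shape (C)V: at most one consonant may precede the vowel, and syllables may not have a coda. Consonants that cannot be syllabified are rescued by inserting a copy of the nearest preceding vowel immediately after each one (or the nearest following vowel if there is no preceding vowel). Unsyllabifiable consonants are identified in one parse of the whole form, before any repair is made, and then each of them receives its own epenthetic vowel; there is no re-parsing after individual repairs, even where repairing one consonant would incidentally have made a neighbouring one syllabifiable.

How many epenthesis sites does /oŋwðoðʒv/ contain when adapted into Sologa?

The unsyllabifiable consonants are /ŋ/, /w/, /ð/, /ʒ/, /v/; each receives one epenthetic vowel.

5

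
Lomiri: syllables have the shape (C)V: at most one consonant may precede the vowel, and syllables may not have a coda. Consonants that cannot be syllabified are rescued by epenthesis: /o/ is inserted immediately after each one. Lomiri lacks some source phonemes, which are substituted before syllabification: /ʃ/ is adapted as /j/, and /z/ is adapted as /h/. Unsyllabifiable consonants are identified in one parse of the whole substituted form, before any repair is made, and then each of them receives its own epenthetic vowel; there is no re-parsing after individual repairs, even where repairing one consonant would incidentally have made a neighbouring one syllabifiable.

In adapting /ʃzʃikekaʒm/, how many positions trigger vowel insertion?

4

After substitution the input is /jhjikekaʒm/.
The unsyllabifiable consonants are /j/, /h/, /ʒ/, /m/; each receives one epenthetic vowel.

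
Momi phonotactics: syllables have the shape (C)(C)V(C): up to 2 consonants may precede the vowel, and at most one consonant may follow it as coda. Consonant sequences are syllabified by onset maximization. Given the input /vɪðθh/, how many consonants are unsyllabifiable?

Under (C)(C)V(C), the unsyllabifiable consonants are /θ/, /h/ (at most one coda consonant is licensed; onsets may contain at most 2 consonants).

2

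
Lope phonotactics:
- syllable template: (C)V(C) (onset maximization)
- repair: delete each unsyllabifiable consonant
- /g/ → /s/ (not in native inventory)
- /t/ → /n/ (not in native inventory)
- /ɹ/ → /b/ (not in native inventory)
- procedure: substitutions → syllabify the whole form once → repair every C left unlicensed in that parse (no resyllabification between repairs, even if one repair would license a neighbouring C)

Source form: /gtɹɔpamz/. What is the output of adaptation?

Substitution: /g/ → /s/, /t/ → /n/, /ɹ/ → /b/, giving /snbɔpamz/.
Syllabifying with onset maximization leaves /s/, /n/, /z/ stranded (at most one coda consonant is licensed; onsets are limited to one consonant).
Deleting the stranded consonants removes /s/, /n/, /z/.

bɔpam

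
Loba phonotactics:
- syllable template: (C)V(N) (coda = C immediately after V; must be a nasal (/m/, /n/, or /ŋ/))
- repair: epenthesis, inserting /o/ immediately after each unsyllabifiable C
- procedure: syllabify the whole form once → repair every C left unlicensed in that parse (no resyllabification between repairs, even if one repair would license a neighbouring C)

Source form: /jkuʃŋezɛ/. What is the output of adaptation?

jokuʃoŋezɛ

Syllabifying with onset maximization leaves /j/, /ʃ/ stranded (only a nasal (/m/, /n/, or /ŋ/) is licensed in coda position; onsets are limited to one consonant).
Epenthesis after each stranded consonant: /j/ → /jo/, /ʃ/ → /ʃo/.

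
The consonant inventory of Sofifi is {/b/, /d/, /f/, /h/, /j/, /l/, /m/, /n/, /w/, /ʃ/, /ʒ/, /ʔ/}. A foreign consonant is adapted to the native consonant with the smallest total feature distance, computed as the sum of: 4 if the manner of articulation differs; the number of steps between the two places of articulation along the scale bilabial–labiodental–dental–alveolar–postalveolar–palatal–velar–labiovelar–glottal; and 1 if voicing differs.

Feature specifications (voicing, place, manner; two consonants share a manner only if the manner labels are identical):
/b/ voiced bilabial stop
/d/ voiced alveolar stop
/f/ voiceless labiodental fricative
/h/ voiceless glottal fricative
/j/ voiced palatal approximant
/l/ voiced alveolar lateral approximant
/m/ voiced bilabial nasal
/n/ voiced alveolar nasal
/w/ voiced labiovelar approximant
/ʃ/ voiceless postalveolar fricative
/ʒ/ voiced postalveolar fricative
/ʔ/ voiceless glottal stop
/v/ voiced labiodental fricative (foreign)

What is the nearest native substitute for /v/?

f

/f/ is closest: same manner (fricative), place distance 0 (labiodental→labiodental), voicing differs (+1); total 1. Next closest is /ʒ/ at distance 3.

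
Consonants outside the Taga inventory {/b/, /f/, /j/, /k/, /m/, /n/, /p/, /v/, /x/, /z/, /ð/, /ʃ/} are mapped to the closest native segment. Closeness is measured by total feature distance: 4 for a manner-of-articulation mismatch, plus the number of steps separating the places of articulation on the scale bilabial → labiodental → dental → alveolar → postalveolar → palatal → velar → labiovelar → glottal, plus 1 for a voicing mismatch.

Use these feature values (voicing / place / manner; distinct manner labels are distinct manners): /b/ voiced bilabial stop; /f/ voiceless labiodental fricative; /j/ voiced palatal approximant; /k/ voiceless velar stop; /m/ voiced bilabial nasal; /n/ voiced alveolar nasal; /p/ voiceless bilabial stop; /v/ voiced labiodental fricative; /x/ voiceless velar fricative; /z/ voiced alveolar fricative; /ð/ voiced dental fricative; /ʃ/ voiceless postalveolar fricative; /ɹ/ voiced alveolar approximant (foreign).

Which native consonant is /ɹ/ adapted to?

j

/j/ is closest: same manner (approximant), place distance 2 (alveolar→palatal), same voicing; total 2. Next closest is /n/ at distance 4.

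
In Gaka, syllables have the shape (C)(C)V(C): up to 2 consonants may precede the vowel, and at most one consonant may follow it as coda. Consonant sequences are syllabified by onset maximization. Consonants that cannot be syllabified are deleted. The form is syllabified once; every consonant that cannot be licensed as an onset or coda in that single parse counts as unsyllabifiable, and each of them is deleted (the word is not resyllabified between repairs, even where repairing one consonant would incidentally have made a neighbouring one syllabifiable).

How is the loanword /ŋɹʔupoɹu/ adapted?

ɹʔupoɹu

Syllabifying with onset maximization leaves /ŋ/ stranded (at most one coda consonant is licensed; onsets may contain at most 2 consonants).
Deleting the stranded consonants removes /ŋ/.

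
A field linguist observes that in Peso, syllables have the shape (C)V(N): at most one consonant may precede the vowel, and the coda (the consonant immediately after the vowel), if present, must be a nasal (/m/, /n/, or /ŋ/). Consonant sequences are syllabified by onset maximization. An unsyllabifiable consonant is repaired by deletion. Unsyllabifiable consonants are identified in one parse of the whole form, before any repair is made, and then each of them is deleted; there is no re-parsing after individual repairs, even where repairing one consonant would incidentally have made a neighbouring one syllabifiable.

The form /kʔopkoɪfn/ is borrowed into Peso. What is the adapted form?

ʔokoɪ

Under (C)V(N), the unsyllabifiable consonants are /k/, /p/, /f/, /n/ (only a nasal (/m/, /n/, or /ŋ/) is licensed in coda position; onsets are limited to one consonant).
Deletion applies to /k/, /p/, /f/, /n/.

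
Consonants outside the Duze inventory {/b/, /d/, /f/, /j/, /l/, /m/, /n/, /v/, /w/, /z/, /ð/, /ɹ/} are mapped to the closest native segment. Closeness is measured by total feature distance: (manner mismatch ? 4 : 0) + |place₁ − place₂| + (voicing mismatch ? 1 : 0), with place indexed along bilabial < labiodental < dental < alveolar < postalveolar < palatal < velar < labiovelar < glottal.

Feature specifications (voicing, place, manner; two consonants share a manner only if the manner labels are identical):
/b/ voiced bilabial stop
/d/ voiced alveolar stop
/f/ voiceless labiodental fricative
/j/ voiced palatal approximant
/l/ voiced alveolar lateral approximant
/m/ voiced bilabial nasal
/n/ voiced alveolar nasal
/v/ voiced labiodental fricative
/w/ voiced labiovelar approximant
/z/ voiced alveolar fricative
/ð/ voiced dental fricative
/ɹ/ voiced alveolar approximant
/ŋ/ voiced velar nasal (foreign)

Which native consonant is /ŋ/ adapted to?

n

/n/ is closest: same manner (nasal), place distance 3 (velar→alveolar), same voicing; total 3. Next closest is /j/ at distance 5.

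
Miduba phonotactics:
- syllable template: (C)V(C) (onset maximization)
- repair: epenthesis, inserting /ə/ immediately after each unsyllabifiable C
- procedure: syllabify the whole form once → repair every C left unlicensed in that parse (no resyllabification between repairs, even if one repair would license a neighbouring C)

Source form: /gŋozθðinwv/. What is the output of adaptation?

The consonants /g/, /θ/, /w/, /v/ cannot be parsed into a legal (C)V(C) syllable (at most one coda consonant is licensed; onsets are limited to one consonant).
Inserting the epenthetic vowel yields /g/ → /gə/, /θ/ → /θə/, /w/ → /wə/, /v/ → /və/.

gəŋozθəðinwəvə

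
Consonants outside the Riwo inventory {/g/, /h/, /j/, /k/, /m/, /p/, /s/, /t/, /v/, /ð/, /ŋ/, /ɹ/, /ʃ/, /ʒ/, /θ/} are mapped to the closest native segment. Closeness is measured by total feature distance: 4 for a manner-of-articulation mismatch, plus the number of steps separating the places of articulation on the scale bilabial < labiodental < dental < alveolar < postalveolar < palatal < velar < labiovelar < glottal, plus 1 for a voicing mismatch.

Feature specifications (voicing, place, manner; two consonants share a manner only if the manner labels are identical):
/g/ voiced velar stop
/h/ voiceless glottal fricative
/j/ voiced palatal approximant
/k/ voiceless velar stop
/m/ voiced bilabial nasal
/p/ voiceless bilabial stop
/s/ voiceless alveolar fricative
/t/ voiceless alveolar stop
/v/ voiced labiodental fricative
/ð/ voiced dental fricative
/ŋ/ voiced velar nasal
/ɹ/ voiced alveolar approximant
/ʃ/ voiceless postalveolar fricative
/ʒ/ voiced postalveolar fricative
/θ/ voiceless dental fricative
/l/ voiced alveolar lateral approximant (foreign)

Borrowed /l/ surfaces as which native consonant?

ɹ

/ɹ/ is closest: manner differs (lateral approximant→approximant, +4), place distance 0 (alveolar→alveolar), same voicing; total 4. Next closest is /s/ at distance 5.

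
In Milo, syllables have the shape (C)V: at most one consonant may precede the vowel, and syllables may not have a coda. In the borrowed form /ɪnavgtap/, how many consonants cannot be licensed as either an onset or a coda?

The consonants /v/, /g/, /p/ cannot be parsed into a legal (C)V syllable (no codas are permitted; onsets are limited to one consonant).

3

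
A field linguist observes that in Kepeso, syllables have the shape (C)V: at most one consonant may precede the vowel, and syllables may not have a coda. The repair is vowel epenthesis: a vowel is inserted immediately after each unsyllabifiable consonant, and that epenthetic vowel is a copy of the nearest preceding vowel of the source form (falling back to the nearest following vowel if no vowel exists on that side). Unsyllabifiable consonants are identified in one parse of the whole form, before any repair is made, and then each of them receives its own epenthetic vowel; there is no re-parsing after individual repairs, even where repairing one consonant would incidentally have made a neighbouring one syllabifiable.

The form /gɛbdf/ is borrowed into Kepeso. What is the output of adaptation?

The consonants /b/, /d/, /f/ cannot be parsed into a legal (C)V syllable (no codas are permitted; onsets are limited to one consonant).
Inserting the epenthetic vowel yields /b/ → /bɛ/, /d/ → /dɛ/, /f/ → /fɛ/.

gɛbɛdɛfɛ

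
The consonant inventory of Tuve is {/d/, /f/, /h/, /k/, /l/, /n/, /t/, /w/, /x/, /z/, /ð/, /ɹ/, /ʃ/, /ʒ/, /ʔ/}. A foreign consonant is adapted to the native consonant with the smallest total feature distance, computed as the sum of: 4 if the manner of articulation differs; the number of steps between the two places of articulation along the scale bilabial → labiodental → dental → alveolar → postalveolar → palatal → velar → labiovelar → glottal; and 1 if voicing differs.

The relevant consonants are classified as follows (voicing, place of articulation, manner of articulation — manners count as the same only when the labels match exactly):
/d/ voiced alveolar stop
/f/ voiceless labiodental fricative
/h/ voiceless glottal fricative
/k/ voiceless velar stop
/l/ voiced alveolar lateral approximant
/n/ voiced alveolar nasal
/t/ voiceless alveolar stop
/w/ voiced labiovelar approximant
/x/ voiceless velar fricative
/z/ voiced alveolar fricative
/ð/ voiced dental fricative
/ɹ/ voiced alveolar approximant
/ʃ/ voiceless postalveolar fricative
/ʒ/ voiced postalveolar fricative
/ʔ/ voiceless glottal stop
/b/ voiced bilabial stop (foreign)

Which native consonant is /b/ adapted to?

/d/ is closest: same manner (stop), place distance 3 (bilabial→alveolar), same voicing; total 3. Next closest is /t/ at distance 4.

d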